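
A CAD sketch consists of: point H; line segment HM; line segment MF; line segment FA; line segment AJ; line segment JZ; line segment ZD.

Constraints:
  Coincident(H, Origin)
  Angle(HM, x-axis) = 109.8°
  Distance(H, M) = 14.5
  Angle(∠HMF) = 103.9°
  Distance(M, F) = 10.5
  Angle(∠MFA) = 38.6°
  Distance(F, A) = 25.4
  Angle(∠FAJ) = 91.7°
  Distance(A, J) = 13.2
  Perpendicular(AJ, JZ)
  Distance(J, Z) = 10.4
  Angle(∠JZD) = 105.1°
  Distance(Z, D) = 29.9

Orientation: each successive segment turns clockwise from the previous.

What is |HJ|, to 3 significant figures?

16.6

H is at the origin; HM runs at 109.8° with length 14.5, so M = (-4.91, 13.6). ∠HMF = 103.9° gives MF at 33.7° from the x-axis; with |MF| = 10.5, F = (3.82, 19.5). ∠MFA = 38.6° gives FA at -108° from the x-axis; with |FA| = 25.4, A = (-3.90, -4.73). ∠FAJ = 91.7° gives AJ at 164° from the x-axis; with |AJ| = 13.2, J = (-16.6, -1.09). Then |HJ| = |J − H| = 16.6.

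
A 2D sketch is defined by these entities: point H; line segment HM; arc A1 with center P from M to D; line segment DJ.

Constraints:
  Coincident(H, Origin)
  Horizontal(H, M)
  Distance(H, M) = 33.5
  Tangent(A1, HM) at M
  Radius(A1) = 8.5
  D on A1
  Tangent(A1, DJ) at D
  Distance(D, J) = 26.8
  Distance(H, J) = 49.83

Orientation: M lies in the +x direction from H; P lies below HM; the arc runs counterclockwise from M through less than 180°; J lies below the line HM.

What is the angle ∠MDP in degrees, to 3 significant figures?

35.9°

H is at the origin; HM is horizontal with |HM| = 33.5 and M on the +x side, so M = (33.5, 0.00). Since A1 is tangent to HM there, PM ⟂ HM, so P = M + (0, -8.5) = (33.5, -8.50). Since PD ⟂ DJ (tangency), |PJ| = √(8.5² + 26.8²) = 28.1 regardless of where D sits on A1. So J lies on both circle(H, 49.83) and circle(P, 28.1); the below-HM intersection is J = (33.8, -36.6). D is the foot of the tangent from J: D = (25.4, -11.2).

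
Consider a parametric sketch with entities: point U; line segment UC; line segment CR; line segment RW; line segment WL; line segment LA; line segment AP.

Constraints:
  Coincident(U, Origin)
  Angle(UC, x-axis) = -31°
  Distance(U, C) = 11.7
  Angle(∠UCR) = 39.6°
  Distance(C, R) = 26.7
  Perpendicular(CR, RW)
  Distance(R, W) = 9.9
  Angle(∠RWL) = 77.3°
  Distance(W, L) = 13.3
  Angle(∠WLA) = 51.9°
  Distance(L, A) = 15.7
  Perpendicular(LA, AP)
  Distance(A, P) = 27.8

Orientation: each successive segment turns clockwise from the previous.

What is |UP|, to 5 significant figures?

36.204

U is at the origin; UC runs at -31.0° with length 11.7, so C = (10.029, -6.0259). ∠UCR = 39.6° gives CR at -171.40° from the x-axis; with |CR| = 26.7, R = (-16.371, -10.019). The perpendicularity gives RW at right angles to CR, so RW runs at 98.600°; with |RW| = 9.9, W = (-17.851, -0.22985). ∠RWL = 77.3° gives WL at -4.1000° from the x-axis; with |WL| = 13.3, L = (-4.5854, -1.1808). ∠WLA = 51.9° gives LA at -132.20° from the x-axis; with |LA| = 15.7, A = (-15.131, -12.811). The perpendicularity gives AP at right angles to LA, so AP runs at 137.80°; with |AP| = 27.8, P = (-35.726, 5.8624). Then |UP| = |P − U| = 36.204.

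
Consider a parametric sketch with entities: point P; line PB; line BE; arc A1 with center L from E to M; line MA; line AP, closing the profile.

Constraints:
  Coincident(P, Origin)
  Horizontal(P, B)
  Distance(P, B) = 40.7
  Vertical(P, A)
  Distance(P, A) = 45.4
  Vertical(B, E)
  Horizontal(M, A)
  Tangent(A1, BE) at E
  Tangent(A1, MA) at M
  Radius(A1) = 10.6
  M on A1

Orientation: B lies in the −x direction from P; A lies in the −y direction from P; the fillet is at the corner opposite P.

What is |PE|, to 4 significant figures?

53.55

P is at the origin; PB is horizontal with |PB| = 40.7 and B on the −x side, so B = (-40.70, 0.000). P and A share the same x with |PA| = 45.4 and A on the −y side, so A = (0.000, -45.40). The virtual corner opposite P is at (-40.70, -45.40). The tangent condition forces LE to be normal to BE and the tangent condition forces LM to be normal to MA, with radius 10.6, so the center L sits 10.6 in from both sides at L = (-30.10, -34.80). That places the tangent points at E = (-40.70, -34.80) on BE and M = (-30.10, -45.40) on MA. Then |PE| = |E − P| = 53.55.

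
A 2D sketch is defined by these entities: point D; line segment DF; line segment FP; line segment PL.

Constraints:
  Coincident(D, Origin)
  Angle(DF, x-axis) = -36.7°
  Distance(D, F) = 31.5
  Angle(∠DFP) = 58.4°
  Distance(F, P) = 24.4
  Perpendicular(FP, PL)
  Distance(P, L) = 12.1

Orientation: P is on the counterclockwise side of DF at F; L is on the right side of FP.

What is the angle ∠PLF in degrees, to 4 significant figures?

63.62°

D is at the origin; DF runs at -36.7° with length 31.5, so F = 31.5·(cos -36.7°, sin -36.7°) = (25.26, -18.83). ∠DFP = 58.4°, so FP runs at -36.7° + (180° − 58.4°) = 84.90° from the x-axis; with |FP| = 24.4, P = F + 24.4·(cos 84.90°, sin 84.90°) = (27.42, 5.478). FP ⟂ PL; with |PL| = 12.1 on the right of FP, L = P + 12.1·(0.9960, -0.08889) = (39.48, 4.403). Then cos ∠PLF = LP·LF / (|LP||LF|), giving 63.62°.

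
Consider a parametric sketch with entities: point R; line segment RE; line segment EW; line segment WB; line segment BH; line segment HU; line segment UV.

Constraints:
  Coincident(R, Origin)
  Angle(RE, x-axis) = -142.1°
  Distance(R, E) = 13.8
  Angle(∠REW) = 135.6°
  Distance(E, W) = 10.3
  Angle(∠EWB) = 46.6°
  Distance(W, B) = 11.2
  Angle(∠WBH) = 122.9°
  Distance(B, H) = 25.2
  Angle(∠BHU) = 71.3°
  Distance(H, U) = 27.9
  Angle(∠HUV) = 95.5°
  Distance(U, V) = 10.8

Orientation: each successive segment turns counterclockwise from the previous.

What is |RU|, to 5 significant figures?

30.492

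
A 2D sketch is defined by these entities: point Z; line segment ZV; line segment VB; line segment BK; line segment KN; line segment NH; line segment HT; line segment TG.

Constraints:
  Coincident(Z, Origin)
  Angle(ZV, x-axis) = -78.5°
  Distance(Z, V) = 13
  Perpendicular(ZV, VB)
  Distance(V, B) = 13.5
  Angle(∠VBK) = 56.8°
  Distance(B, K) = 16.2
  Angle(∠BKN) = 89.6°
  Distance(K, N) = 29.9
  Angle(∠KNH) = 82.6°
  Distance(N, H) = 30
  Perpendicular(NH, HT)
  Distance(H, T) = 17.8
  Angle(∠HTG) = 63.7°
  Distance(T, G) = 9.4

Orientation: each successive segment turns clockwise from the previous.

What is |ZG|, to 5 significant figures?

23.696

Z is at the origin; ZV runs at -78.5° with length 13.0, so V = (2.5918, -12.739). The perpendicularity gives VB at right angles to ZV, so VB runs at -168.50°; with |VB| = 13.5, B = (-10.637, -15.430). ∠VBK = 56.8° gives BK at 68.300° from the x-axis; with |BK| = 16.2, K = (-4.6473, -0.37854). ∠BKN = 89.6° gives KN at -22.100° from the x-axis; with |KN| = 29.9, N = (23.056, -11.628). ∠KNH = 82.6° gives NH at -119.50° from the x-axis; with |NH| = 30.0, H = (8.2832, -37.738). NH is perpendicular to HT, so HT runs at 150.50°; with |HT| = 17.8, T = (-7.2091, -28.973). ∠HTG = 63.7° gives TG at 34.200° from the x-axis; with |TG| = 9.4, G = (0.56542, -23.690). Then |ZG| = |G − Z| = 23.696.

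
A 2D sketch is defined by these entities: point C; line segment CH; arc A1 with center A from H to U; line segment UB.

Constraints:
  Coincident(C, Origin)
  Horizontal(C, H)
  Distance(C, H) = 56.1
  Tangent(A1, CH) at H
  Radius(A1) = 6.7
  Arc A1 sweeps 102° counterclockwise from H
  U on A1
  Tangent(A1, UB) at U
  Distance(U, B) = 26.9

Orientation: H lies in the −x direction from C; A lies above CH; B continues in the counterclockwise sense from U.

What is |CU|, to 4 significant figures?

50.20

C is at the origin; CH is horizontal with |CH| = 56.1 and H on the −x side, so H = (-56.10, 0.000). The tangent condition forces AH to be normal to CH, so A = H + (0, 6.7) = (-56.10, 6.700). On A1, H sits at bearing -90° from A; a 102° counterclockwise sweep puts U at bearing 12°, so U = A + 6.7·(cos 12°, sin 12°) = (-49.55, 8.093). Then |CU| = |U − C| = 50.20.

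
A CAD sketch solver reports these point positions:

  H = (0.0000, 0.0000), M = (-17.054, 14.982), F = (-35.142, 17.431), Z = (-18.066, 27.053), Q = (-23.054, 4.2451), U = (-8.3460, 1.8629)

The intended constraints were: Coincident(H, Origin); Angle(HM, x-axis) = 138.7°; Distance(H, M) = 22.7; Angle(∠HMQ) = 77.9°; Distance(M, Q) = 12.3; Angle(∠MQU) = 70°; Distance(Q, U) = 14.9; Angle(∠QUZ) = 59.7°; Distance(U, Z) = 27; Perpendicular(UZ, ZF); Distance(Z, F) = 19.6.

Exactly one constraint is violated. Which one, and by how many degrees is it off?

Perpendicular(UZ, ZF) — off by 8.30°.

H = (0.00, 0.00) ✓; HM at 138.7° ✓; |HM| = 22.70 ✓; ∠HMQ = 77.90° ✓; |MQ| = 12.30 ✓; ∠MQU = 70.00° ✓; |QU| = 14.90 ✓; ∠QUZ = 59.70° ✓; |UZ| = 27.00 ✓; ∠(UZ, ZF) = 98.30° ✗; |ZF| = 19.60 ✓.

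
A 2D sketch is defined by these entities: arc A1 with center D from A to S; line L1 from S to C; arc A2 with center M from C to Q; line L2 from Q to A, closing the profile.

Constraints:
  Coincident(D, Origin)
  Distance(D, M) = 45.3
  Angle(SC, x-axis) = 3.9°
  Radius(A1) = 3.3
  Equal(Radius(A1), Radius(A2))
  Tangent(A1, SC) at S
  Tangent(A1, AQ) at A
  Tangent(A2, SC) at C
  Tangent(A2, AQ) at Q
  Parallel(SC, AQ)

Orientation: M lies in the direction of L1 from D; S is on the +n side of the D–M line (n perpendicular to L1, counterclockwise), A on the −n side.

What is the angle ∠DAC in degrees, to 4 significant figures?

81.71°

The slot axis is L1's direction at 3.9°, so u = (cos 3.9°, sin 3.9°) = (0.9977, 0.06802) and n = (−sin 3.9°, cos 3.9°) = (-0.06802, 0.9977). D is at the origin and M lies 45.3 along u from D, so M = 45.3·u = (45.20, 3.081). Tangency of A1 to both parallel lines with radius 3.3 puts S and A at D ± 3.3·n: S = (-0.2245, 3.292), A = (0.2245, -3.292). Equal radii place C and Q the same way about M: C = M + 3.3·n = (44.97, 6.373), Q = M − 3.3·n = (45.42, -0.2113). Then cos ∠DAC = AD·AC / (|AD||AC|), giving 81.71°.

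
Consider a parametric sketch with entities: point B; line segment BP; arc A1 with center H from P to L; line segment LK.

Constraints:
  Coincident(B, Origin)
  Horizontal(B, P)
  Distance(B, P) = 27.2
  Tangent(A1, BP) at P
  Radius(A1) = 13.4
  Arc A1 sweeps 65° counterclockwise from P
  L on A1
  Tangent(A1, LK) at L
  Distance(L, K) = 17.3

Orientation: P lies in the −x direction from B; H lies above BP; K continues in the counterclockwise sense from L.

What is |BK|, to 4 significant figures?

24.66

B is at the origin; B and P share the same y with |BP| = 27.2 and P on the −x side, so P = (-27.20, 0.000). Tangency of A1 to BP means the radius HP is perpendicular to BP, so H = P + (0, 13.4) = (-27.20, 13.40). On A1, P sits at bearing -90° from H; a 65° counterclockwise sweep puts L at bearing -25°, so L = H + 13.4·(cos -25°, sin -25°) = (-15.06, 7.737). Tangency of A1 to LK means the radius HL is perpendicular to LK, so LK runs along (−sin -25°, cos -25°); with |LK| = 17.3, K = (-7.744, 23.42). Then |BK| = |K − B| = 24.66.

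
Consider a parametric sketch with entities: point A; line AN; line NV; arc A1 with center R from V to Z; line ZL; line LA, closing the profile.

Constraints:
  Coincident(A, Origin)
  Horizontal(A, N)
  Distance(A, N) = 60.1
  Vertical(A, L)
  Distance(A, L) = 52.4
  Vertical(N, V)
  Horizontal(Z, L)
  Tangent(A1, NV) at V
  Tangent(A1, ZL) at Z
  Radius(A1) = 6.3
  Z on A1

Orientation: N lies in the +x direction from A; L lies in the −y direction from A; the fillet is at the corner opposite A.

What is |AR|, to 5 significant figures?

70.849

A is at the origin; AN is horizontal with |AN| = 60.1 and N on the +x side, so N = (60.100, 0.0000). AL is vertical with |AL| = 52.4 and L on the −y side, so L = (0.0000, -52.400). The virtual corner opposite A is at (60.100, -52.400). A1 meets NV tangentially, so RV is at right angles to NV and tangency of A1 to ZL means the radius RZ is perpendicular to ZL, with radius 6.3, so the center R sits 6.3 in from both sides at R = (53.800, -46.100). Then |AR| = |R − A| = 70.849.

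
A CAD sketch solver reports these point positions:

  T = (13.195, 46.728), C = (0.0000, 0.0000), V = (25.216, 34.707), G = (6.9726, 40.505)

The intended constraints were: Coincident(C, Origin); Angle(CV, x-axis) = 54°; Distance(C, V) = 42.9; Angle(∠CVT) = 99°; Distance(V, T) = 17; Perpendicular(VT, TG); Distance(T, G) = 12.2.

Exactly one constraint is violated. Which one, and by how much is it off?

Distance(T, G) = 12.2 — off by 3.40.

C = (0.00, 0.00) ✓; CV at 54.00° ✓; |CV| = 42.90 ✓; ∠CVT = 99.00° ✓; |VT| = 17.00 ✓; ∠(VT, TG) = 90.00° ✓; |TG| = 8.800 ✗.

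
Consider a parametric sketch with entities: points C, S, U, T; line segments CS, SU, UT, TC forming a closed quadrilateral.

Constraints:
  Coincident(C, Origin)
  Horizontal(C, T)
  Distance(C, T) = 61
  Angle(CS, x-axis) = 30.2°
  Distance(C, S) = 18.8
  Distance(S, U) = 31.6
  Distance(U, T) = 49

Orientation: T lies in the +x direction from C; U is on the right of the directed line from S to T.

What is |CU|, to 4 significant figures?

28.07

Checks: |SU| = 31.60 ✓; |UT| = 49.00 ✓.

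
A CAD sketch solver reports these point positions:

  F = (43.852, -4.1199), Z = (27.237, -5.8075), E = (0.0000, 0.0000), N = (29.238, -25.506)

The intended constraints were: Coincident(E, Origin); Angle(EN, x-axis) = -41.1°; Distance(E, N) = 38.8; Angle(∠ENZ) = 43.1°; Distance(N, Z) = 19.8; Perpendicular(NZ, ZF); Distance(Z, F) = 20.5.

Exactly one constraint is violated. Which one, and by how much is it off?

Distance(Z, F) = 20.5 — off by 3.80.

E = (0.00, 0.00) ✓; EN at -41.10° ✓; |EN| = 38.80 ✓; ∠ENZ = 43.10° ✓; |NZ| = 19.80 ✓; ∠(NZ, ZF) = 90.00° ✓; |ZF| = 16.70 ✗.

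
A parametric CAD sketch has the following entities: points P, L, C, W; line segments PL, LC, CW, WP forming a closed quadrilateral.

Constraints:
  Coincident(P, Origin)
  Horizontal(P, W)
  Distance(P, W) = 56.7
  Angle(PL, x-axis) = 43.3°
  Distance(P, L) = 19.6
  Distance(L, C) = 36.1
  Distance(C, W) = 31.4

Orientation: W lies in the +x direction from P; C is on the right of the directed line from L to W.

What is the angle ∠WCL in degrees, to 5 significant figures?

82.200°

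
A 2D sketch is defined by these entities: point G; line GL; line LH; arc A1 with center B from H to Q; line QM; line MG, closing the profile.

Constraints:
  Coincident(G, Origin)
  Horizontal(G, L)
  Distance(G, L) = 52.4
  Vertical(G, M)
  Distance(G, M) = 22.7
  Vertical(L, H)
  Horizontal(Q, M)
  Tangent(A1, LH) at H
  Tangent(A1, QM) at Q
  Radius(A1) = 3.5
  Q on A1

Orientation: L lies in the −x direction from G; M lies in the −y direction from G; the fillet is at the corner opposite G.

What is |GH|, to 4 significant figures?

55.81

G is at the origin; GL is horizontal with |GL| = 52.4 and L on the −x side, so L = (-52.40, 0.000). G and M share the same x with |GM| = 22.7 and M on the −y side, so M = (0.000, -22.70). The virtual corner opposite G is at (-52.40, -22.70). A1 meets LH tangentially, so BH is at right angles to LH and A1 meets QM tangentially, so BQ is at right angles to QM, with radius 3.5, so the center B sits 3.5 in from both sides at B = (-48.90, -19.20). That places the tangent points at H = (-52.40, -19.20) on LH and Q = (-48.90, -22.70) on QM. Then |GH| = |H − G| = 55.81.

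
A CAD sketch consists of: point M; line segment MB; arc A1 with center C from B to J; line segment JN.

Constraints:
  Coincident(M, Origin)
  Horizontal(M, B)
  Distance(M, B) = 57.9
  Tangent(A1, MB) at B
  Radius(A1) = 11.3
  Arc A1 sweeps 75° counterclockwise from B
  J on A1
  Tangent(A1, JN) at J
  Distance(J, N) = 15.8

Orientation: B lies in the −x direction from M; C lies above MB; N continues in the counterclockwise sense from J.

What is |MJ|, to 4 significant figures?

47.73

M is at the origin; M and B share the same y with |MB| = 57.9 and B on the −x side, so B = (-57.90, 0.000). The tangent condition forces CB to be normal to MB, so C = B + (0, 11.3) = (-57.90, 11.30). On A1, B sits at bearing -90° from C; a 75° counterclockwise sweep puts J at bearing -15°, so J = C + 11.3·(cos -15°, sin -15°) = (-46.99, 8.375). Then |MJ| = |J − M| = 47.73.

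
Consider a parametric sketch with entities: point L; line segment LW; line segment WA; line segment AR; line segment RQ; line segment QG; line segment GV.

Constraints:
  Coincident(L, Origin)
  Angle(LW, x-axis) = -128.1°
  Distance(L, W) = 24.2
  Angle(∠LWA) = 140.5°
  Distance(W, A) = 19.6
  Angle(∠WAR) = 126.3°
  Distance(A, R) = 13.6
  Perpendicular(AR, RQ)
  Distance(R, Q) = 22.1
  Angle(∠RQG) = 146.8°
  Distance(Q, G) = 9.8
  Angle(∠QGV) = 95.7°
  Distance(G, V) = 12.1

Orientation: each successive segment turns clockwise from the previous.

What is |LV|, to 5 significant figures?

17.104

∠RQG = 146.8° gives QG at 15.500° from the x-axis; with |QG| = 9.8, G = (-20.263, 4.9453). ∠QGV = 95.7° gives GV at -68.800° from the x-axis; with |GV| = 12.1, V = (-15.887, -6.3359). Then |LV| = |V − L| = 17.104.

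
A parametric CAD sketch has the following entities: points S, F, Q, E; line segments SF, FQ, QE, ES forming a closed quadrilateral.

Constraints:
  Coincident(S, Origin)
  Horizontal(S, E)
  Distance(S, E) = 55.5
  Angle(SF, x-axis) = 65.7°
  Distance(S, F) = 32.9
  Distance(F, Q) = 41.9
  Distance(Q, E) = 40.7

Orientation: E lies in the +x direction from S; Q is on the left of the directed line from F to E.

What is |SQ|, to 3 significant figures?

67.6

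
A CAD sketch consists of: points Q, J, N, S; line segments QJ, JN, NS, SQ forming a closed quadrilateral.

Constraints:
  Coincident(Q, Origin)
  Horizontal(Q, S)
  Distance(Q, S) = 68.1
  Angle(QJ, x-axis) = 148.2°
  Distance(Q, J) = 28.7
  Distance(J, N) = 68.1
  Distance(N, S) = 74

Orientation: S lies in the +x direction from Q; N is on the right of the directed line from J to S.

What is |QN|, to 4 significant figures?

45.19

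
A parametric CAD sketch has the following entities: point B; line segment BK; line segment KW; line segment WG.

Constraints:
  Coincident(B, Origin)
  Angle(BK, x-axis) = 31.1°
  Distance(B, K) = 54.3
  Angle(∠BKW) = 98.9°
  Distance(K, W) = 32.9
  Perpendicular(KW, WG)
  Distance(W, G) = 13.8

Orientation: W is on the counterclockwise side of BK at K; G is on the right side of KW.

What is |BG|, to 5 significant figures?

79.087

B is at the origin; BK runs at 31.1° with length 54.3, so K = 54.3·(cos 31.1°, sin 31.1°) = (46.495, 28.048). ∠BKW = 98.9°, so KW runs at 31.1° + (180° − 98.9°) = 112.20° from the x-axis; with |KW| = 32.9, W = K + 32.9·(cos 112.20°, sin 112.20°) = (34.064, 58.509). KW ⟂ WG; with |WG| = 13.8 on the right of KW, G = W + 13.8·(0.92587, 0.37784) = (46.841, 63.723). Then |BG| = |G − B| = 79.087.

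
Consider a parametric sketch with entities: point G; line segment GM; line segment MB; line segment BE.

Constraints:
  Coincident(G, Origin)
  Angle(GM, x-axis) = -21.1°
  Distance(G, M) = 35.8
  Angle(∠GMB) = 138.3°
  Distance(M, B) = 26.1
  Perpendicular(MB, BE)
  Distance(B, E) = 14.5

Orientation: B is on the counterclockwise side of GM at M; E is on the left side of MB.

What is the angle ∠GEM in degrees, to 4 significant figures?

39.05°

G is at the origin; GM runs at -21.1° with length 35.8, so M = 35.8·(cos -21.1°, sin -21.1°) = (33.40, -12.89). ∠GMB = 138.3°, so MB runs at -21.1° + (180° − 138.3°) = 20.60° from the x-axis; with |MB| = 26.1, B = M + 26.1·(cos 20.60°, sin 20.60°) = (57.83, -3.705). MB is perpendicular to BE; with |BE| = 14.5 on the left of MB, E = B + 14.5·(-0.3518, 0.9361) = (52.73, 9.868). Then cos ∠GEM = EG·EM / (|EG||EM|), giving 39.05°.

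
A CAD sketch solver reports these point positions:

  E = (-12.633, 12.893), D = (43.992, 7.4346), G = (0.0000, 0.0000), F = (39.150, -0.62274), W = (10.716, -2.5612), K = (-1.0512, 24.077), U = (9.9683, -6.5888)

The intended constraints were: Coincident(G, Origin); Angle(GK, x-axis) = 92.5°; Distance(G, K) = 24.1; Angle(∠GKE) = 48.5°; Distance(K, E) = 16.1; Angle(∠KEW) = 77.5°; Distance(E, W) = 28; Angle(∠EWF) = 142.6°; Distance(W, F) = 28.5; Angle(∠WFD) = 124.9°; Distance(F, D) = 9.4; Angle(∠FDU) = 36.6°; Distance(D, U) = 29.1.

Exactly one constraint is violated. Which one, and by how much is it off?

Distance(D, U) = 29.1 — off by 7.70.

G = (0.00, 0.00) ✓; GK at 92.50° ✓; |GK| = 24.10 ✓; ∠GKE = 48.50° ✓; |KE| = 16.10 ✓; ∠KEW = 77.50° ✓; |EW| = 28.00 ✓; ∠EWF = 142.6° ✓; |WF| = 28.50 ✓; ∠WFD = 124.9° ✓; |FD| = 9.400 ✓; ∠FDU = 36.60° ✓; |DU| = 36.80 ✗.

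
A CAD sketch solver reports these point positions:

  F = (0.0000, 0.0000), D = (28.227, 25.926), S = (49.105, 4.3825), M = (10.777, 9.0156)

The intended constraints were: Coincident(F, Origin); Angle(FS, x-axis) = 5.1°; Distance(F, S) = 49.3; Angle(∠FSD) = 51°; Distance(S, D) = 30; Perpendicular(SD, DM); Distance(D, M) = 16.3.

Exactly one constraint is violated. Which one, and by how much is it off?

Distance(D, M) = 16.3 — off by 8.00.

F = (0.00, 0.00) ✓; FS at 5.100° ✓; |FS| = 49.30 ✓; ∠FSD = 51.00° ✓; |SD| = 30.00 ✓; ∠(SD, DM) = 90.00° ✓; |DM| = 24.30 ✗.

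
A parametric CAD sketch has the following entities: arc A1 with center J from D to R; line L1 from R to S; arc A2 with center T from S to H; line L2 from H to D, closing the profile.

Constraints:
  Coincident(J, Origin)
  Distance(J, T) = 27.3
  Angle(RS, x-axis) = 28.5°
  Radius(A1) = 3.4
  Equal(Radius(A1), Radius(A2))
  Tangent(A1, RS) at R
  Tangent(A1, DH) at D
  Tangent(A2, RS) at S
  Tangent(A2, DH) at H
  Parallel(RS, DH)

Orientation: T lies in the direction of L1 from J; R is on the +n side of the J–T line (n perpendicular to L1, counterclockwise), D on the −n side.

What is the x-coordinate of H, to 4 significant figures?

25.61

The slot axis is L1's direction at 28.5°, so u = (cos 28.5°, sin 28.5°) = (0.8788, 0.4772) and n = (−sin 28.5°, cos 28.5°) = (-0.4772, 0.8788). J is at the origin and T lies 27.3 along u from J, so T = 27.3·u = (23.99, 13.03). Tangency of A1 to both parallel lines with radius 3.4 puts R and D at J ± 3.4·n: R = (-1.622, 2.988), D = (1.622, -2.988). Equal radii place S and H the same way about T: S = T + 3.4·n = (22.37, 16.01), H = T − 3.4·n = (25.61, 10.04). So H.x = 25.61.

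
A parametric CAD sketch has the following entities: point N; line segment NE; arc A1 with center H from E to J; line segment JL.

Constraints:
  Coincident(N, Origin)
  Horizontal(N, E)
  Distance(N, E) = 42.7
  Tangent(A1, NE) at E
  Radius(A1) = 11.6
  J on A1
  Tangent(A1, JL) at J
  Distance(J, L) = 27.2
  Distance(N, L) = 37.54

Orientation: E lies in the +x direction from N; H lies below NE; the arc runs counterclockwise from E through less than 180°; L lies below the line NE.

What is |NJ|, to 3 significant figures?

32.9

N is at the origin; N and E share the same y with |NE| = 42.7 and E on the +x side, so E = (42.7, 0.00). Tangency of A1 to NE means the radius HE is perpendicular to NE, so H = E + (0, -11.6) = (42.7, -11.6). Since HJ ⟂ JL (tangency), |HL| = √(11.6² + 27.2²) = 29.6 regardless of where J sits on A1. So L lies on both circle(N, 37.54) and circle(H, 29.6); the below-NE intersection is L = (20.7, -31.3). J is the foot of the tangent from L: J = (32.2, -6.69).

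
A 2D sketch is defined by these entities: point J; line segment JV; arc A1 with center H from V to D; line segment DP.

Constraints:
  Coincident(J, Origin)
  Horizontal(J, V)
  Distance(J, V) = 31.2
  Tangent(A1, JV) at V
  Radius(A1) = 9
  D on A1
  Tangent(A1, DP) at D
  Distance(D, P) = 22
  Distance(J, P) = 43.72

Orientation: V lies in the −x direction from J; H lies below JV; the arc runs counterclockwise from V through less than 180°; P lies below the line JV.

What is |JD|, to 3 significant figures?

41.3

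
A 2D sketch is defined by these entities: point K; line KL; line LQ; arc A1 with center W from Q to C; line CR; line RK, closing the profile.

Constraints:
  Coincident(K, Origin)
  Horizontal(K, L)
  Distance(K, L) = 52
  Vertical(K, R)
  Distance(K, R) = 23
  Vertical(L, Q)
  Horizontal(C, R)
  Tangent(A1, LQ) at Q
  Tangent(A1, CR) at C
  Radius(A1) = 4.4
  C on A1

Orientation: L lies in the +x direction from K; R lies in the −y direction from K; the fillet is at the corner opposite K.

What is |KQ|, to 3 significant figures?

55.2

K is at the origin; KL is horizontal with |KL| = 52.0 and L on the +x side, so L = (52.0, 0.00). KR is vertical with |KR| = 23.0 and R on the −y side, so R = (0.00, -23.0). The virtual corner opposite K is at (52.0, -23.0). The tangent condition forces WQ to be normal to LQ and A1 meets CR tangentially, so WC is at right angles to CR, with radius 4.4, so the center W sits 4.4 in from both sides at W = (47.6, -18.6). That places the tangent points at Q = (52.0, -18.6) on LQ and C = (47.6, -23.0) on CR. Then |KQ| = |Q − K| = 55.2.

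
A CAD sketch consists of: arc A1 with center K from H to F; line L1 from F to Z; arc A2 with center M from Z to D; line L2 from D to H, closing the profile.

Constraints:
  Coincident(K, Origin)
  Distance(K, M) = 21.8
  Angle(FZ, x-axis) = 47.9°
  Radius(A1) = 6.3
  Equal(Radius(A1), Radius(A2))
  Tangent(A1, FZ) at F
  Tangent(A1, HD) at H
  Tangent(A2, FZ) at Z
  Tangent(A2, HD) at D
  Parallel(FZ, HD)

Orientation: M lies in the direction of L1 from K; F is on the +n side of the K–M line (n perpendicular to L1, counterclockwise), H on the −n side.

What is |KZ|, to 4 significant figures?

22.69

The slot axis is L1's direction at 47.9°, so u = (cos 47.9°, sin 47.9°) = (0.6704, 0.7420) and n = (−sin 47.9°, cos 47.9°) = (-0.7420, 0.6704). K is at the origin and M lies 21.8 along u from K, so M = 21.8·u = (14.62, 16.18). Tangency of A1 to both parallel lines with radius 6.3 puts F and H at K ± 6.3·n: F = (-4.674, 4.224), H = (4.674, -4.224). Equal radii place Z and D the same way about M: Z = M + 6.3·n = (9.941, 20.40), D = M − 6.3·n = (19.29, 11.95). Then |KZ| = |Z − K| = 22.69.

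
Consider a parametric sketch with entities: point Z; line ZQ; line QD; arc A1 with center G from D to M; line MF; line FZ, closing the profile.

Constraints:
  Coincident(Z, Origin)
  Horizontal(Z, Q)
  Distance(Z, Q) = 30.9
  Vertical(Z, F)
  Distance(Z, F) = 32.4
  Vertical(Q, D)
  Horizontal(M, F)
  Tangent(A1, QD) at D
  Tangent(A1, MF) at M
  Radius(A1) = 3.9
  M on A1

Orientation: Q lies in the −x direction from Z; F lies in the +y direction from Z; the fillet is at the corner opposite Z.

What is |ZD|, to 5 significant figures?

42.036

The virtual corner opposite Z is at (-30.900, 32.400). Tangency of A1 to QD means the radius GD is perpendicular to QD and tangency of A1 to MF means the radius GM is perpendicular to MF, with radius 3.9, so the center G sits 3.9 in from both sides at G = (-27.000, 28.500). That places the tangent points at D = (-30.900, 28.500) on QD and M = (-27.000, 32.400) on MF. Then |ZD| = |D − Z| = 42.036.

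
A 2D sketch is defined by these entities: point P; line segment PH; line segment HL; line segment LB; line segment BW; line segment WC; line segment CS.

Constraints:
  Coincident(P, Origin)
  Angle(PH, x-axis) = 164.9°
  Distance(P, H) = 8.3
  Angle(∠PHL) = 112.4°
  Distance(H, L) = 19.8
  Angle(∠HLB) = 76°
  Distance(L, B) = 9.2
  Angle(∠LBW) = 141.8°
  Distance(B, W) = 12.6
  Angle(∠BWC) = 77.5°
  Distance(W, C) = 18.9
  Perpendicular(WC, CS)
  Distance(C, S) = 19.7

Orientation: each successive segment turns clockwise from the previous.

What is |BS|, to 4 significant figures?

17.78

∠BWC = 77.5° gives WC at -147.4° from the x-axis; with |WC| = 18.9, C = (-8.389, 1.652). WC is perpendicular to CS, so CS runs at 122.6°; with |CS| = 19.7, S = (-19.00, 18.25). Then |BS| = |S − B| = 17.78.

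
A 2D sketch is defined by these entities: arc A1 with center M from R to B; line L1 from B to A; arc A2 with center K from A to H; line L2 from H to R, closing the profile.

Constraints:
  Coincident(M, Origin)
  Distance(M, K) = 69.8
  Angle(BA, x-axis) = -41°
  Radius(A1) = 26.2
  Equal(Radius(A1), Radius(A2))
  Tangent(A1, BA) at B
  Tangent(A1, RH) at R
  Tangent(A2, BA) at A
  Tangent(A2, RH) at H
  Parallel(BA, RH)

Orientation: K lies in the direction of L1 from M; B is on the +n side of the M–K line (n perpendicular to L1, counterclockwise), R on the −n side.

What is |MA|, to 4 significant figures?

74.56

The slot axis is L1's direction at -41.0°, so u = (cos -41.0°, sin -41.0°) = (0.7547, -0.6561) and n = (−sin -41.0°, cos -41.0°) = (0.6561, 0.7547). M is at the origin and K lies 69.8 along u from M, so K = 69.8·u = (52.68, -45.79). Tangency of A1 to both parallel lines with radius 26.2 puts B and R at M ± 26.2·n: B = (17.19, 19.77), R = (-17.19, -19.77). Equal radii place A and H the same way about K: A = K + 26.2·n = (69.87, -26.02), H = K − 26.2·n = (35.49, -65.57). Then |MA| = |A − M| = 74.56.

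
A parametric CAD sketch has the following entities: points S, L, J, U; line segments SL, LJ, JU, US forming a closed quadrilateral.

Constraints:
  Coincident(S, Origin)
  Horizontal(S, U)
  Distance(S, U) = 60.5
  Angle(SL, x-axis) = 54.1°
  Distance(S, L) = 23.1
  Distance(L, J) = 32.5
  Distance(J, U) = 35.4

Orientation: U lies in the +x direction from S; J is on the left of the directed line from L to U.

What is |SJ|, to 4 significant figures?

53.55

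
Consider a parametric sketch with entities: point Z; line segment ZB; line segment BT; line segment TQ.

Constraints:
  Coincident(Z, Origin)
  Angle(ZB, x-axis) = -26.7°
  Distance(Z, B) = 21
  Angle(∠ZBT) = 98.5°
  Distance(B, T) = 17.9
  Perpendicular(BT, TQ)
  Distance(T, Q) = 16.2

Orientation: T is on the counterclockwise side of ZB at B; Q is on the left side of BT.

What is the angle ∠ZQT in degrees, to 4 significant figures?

102.3°

Z is at the origin; ZB runs at -26.7° with length 21.0, so B = 21.0·(cos -26.7°, sin -26.7°) = (18.76, -9.436). ∠ZBT = 98.5°, so BT runs at -26.7° + (180° − 98.5°) = 54.80° from the x-axis; with |BT| = 17.9, T = B + 17.9·(cos 54.80°, sin 54.80°) = (29.08, 5.191). BT is perpendicular to TQ; with |TQ| = 16.2 on the left of BT, Q = T + 16.2·(-0.8171, 0.5764) = (15.84, 14.53). Then cos ∠ZQT = QZ·QT / (|QZ||QT|), giving 102.3°.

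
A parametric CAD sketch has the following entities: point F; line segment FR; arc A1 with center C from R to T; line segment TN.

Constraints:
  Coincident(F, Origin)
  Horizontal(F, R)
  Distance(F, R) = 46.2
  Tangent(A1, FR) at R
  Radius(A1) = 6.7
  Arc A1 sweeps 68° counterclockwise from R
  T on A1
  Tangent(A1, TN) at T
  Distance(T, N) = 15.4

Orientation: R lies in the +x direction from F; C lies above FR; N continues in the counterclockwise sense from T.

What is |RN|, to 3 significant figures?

22.0

F is at the origin; FR is horizontal with |FR| = 46.2 and R on the +x side, so R = (46.2, 0.00). Since A1 is tangent to FR there, CR ⟂ FR, so C = R + (0, 6.7) = (46.2, 6.70). On A1, R sits at bearing -90° from C; a 68° counterclockwise sweep puts T at bearing -22°, so T = C + 6.7·(cos -22°, sin -22°) = (52.4, 4.19). Since A1 is tangent to TN there, CT ⟂ TN, so TN runs along (−sin -22°, cos -22°); with |TN| = 15.4, N = (58.2, 18.5). Then |RN| = |N − R| = 22.0.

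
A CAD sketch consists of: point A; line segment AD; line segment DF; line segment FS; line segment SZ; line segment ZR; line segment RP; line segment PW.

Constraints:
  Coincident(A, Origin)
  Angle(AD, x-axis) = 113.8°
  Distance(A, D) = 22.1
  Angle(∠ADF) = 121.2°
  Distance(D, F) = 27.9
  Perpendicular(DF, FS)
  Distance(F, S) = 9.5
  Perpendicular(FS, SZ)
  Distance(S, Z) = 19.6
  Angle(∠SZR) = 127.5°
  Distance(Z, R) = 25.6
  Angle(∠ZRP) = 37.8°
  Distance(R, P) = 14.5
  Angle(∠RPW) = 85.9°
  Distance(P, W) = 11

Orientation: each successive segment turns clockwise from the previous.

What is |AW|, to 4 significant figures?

21.41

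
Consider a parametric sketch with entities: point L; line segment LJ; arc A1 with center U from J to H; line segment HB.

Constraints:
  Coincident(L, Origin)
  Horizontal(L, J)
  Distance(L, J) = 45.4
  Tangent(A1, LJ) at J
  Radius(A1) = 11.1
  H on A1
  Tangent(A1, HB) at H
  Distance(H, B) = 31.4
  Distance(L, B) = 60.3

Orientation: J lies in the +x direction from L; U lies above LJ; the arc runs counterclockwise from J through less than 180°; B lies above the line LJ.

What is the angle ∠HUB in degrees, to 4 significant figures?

70.53°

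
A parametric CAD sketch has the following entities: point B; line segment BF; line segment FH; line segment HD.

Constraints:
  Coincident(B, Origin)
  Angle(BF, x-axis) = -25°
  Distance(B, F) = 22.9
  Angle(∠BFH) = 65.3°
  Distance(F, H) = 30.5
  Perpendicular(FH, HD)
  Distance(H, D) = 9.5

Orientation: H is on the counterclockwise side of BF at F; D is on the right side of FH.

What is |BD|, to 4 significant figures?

36.83

∠BFH = 65.3°, so FH runs at -25.0° + (180° − 65.3°) = 89.70° from the x-axis; with |FH| = 30.5, H = F + 30.5·(cos 89.70°, sin 89.70°) = (20.91, 20.82). FH is perpendicular to HD; with |HD| = 9.5 on the right of FH, D = H + 9.5·(1.000, -0.005236) = (30.41, 20.77). Then |BD| = |D − B| = 36.83.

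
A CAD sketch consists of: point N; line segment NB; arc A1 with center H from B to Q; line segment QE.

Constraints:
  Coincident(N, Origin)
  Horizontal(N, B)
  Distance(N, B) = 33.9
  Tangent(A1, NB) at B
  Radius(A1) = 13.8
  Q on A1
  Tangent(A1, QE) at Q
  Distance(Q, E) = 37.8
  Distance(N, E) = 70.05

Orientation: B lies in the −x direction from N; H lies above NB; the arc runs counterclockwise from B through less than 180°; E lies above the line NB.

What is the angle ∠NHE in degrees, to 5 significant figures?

131.40°

N is at the origin; N and B share the same y with |NB| = 33.9 and B on the −x side, so B = (-33.900, 0.0000). Since A1 is tangent to NB there, HB ⟂ NB, so H = B + (0, 13.8) = (-33.900, 13.800). Since HQ ⟂ QE (tangency), |HE| = √(13.8² + 37.8²) = 40.240 regardless of where Q sits on A1. So E lies on both circle(N, 70.05) and circle(H, 40.240); the above-NB intersection is E = (-47.168, 51.790). Q is the foot of the tangent from E: Q = (-23.222, 22.542).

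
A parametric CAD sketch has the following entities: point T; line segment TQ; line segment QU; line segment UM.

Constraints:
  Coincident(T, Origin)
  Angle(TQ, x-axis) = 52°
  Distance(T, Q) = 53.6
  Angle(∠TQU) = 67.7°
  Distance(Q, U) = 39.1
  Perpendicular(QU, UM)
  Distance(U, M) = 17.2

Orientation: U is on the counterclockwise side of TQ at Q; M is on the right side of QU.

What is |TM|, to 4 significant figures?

69.38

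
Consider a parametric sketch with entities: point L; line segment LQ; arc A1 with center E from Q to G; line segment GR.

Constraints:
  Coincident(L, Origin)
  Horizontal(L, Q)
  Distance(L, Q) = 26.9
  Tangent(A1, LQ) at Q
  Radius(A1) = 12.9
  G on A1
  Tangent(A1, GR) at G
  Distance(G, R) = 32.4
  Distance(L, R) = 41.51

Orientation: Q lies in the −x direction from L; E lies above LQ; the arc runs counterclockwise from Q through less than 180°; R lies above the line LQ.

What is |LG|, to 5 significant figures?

17.353

Checks: |EQ| = 12.90 ✓; |EG| = 12.90 ✓; ∠(EG, GR) = 90.00° ✓; |GR| = 32.40 ✓; |LR| = 41.51 ✓.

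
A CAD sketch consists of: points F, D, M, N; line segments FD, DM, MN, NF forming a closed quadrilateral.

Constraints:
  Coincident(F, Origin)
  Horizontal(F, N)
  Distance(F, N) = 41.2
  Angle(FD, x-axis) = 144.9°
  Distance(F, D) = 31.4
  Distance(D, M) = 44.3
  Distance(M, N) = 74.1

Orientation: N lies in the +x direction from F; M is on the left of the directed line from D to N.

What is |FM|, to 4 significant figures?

57.77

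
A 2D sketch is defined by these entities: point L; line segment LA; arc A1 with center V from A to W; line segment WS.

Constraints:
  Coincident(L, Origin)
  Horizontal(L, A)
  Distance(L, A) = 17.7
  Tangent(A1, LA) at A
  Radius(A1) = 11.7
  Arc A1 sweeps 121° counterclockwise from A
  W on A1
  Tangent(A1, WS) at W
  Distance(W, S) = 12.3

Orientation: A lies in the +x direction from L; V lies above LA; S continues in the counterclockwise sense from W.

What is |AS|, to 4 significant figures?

28.51

On A1, A sits at bearing -90° from V; a 121° counterclockwise sweep puts W at bearing 31°, so W = V + 11.7·(cos 31°, sin 31°) = (27.73, 17.73). Since A1 is tangent to WS there, VW ⟂ WS, so WS runs along (−sin 31°, cos 31°); with |WS| = 12.3, S = (21.39, 28.27). Then |AS| = |S − A| = 28.51.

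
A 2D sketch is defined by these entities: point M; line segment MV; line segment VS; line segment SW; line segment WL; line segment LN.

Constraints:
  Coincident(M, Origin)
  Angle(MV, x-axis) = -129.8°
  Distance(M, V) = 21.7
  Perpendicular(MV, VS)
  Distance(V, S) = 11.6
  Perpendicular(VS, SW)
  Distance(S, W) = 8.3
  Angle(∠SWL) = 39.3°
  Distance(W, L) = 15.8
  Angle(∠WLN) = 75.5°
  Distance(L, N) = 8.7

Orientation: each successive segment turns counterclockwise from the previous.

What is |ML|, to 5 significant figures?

25.676

M is at the origin; MV runs at -129.8° with length 21.7, so V = (-13.890, -16.672). MV ⟂ VS, so VS runs at -39.800°; with |VS| = 11.6, S = (-4.9783, -24.097). VS is perpendicular to SW, so SW runs at 50.200°; with |SW| = 8.3, W = (0.33462, -17.720). ∠SWL = 39.3° gives WL at -169.10° from the x-axis; with |WL| = 15.8, L = (-15.180, -20.708). Then |ML| = |L − M| = 25.676.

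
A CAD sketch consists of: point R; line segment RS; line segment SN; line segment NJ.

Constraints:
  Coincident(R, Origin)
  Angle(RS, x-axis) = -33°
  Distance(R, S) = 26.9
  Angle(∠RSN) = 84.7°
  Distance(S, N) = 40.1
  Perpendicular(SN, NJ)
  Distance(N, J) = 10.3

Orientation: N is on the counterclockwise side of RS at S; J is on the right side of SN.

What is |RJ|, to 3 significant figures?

52.8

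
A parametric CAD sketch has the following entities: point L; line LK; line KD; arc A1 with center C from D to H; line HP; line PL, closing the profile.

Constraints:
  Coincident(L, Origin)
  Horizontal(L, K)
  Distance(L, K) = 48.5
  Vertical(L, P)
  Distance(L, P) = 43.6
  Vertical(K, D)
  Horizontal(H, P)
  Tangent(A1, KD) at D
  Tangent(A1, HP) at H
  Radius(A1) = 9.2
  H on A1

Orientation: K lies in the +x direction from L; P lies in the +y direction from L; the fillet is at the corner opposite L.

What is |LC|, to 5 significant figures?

52.229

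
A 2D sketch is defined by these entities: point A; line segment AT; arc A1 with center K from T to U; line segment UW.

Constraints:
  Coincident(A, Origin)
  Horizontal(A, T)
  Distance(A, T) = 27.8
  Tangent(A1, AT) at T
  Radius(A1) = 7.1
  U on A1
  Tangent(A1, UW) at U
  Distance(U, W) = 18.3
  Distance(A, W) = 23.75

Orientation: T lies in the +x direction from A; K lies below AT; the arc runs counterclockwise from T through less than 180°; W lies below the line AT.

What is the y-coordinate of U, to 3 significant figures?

-3.76

A is at the origin; AT is horizontal with |AT| = 27.8 and T on the +x side, so T = (27.8, 0.00). The tangent condition forces KT to be normal to AT, so K = T + (0, -7.1) = (27.8, -7.10). Since KU ⟂ UW (tangency), |KW| = √(7.1² + 18.3²) = 19.6 regardless of where U sits on A1. So W lies on both circle(A, 23.75) and circle(K, 19.6); the below-AT intersection is W = (12.9, -19.9). U is the foot of the tangent from W: U = (21.5, -3.76).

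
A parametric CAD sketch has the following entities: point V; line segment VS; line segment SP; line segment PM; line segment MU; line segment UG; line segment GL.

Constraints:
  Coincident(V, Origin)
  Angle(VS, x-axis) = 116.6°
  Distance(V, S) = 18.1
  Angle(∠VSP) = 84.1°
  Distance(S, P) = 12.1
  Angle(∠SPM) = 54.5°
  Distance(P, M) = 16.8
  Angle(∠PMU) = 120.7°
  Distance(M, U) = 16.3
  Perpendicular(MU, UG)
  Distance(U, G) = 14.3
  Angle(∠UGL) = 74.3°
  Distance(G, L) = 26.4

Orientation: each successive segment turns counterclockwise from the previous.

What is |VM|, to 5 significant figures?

4.3539

∠VSP = 84.1° gives SP at -147.50° from the x-axis; with |SP| = 12.1, P = (-18.309, 9.6829). ∠SPM = 54.5° gives PM at -22.000° from the x-axis; with |PM| = 16.8, M = (-2.7328, 3.3895). Then |VM| = |M − V| = 4.3539.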